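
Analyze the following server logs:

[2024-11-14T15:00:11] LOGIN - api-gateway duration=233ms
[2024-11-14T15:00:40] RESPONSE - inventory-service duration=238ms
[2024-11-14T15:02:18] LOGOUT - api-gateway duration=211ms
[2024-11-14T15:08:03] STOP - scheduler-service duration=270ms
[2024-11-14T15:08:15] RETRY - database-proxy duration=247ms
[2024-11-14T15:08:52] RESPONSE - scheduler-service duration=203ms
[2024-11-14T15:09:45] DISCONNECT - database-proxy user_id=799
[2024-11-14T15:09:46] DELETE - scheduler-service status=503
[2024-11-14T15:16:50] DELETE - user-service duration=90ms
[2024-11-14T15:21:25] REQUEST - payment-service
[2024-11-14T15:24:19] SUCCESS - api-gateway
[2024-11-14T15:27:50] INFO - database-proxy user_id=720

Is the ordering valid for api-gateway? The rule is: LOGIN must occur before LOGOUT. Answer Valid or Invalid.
Valid

To validate ordering:

1. Required order: LOGIN → LOGOUT
2. Rule: LOGIN must occur before LOGOUT
3. Check actual order of events for api-gateway
4. Result: Valid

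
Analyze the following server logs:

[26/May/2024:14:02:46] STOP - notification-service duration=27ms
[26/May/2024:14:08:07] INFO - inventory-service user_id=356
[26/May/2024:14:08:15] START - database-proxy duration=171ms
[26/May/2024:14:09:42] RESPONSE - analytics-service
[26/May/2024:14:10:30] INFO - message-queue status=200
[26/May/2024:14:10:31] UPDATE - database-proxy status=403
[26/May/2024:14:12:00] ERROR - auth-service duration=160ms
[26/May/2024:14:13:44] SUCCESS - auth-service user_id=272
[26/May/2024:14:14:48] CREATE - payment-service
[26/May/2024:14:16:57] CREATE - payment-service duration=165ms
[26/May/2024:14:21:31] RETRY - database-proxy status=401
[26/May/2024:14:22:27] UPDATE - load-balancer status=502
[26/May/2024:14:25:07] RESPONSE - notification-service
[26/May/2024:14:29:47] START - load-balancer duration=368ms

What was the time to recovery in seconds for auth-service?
104

To calculate recovery time:

1. Find ERROR event for auth-service: 26/May/2024:14:12:00
2. Find next SUCCESS event for auth-service: 26/May/2024:14:13:44
3. Recovery time: 26/May/2024:14:13:44 - 26/May/2024:14:12:00 = 104 seconds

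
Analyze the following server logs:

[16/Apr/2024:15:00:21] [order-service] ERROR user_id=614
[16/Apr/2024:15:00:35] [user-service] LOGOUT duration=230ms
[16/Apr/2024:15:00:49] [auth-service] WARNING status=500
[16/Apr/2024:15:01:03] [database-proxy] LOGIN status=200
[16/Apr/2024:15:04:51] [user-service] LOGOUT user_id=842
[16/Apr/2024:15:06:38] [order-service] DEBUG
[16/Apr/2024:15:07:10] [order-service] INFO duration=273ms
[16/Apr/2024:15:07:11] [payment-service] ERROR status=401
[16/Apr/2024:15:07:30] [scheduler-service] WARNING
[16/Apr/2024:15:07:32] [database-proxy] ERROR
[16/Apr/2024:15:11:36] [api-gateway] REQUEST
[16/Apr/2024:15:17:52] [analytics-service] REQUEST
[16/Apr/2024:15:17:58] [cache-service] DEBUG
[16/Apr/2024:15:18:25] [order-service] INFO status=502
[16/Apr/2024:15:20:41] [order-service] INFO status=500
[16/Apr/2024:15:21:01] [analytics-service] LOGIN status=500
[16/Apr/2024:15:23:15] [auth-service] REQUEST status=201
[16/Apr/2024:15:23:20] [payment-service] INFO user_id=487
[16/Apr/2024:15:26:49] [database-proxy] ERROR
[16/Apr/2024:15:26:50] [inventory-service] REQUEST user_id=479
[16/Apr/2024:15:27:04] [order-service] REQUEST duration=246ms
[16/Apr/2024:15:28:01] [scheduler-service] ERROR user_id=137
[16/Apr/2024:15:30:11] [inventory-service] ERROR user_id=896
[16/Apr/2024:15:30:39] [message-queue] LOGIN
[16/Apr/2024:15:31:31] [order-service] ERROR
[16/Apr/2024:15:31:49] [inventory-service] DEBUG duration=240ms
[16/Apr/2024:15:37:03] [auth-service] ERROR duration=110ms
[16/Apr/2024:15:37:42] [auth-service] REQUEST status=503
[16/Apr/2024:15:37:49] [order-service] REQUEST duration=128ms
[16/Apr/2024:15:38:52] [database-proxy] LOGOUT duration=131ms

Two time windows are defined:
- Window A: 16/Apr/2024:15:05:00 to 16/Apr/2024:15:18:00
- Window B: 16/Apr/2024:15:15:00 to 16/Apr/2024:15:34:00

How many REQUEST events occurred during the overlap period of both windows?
1

To find overlap events:

1. Window A: 16/Apr/2024:15:05:00 to 16/Apr/2024:15:18:00
2. Window B: 16/Apr/2024:15:15:00 to 16/Apr/2024:15:34:00
3. Overlap period: 16/Apr/2024:15:15:00 to 16/Apr/2024:15:18:00
4. Count REQUEST events in overlap: 1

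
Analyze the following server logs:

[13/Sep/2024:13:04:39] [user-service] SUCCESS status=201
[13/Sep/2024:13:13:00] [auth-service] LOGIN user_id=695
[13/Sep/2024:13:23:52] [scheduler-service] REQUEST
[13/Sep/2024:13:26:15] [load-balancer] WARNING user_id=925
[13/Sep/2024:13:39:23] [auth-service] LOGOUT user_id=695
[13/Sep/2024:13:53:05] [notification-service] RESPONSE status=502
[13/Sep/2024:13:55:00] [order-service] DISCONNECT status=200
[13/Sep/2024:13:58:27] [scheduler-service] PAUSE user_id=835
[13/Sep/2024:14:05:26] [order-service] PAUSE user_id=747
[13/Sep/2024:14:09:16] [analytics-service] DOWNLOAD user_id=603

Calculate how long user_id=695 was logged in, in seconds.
1583

To calculate session duration:

1. Find LOGIN event for user_id=695: 13/Sep/2024:13:13:00
2. Find LOGOUT event for user_id=695: 13/Sep/2024:13:39:23
3. Session duration: 13/Sep/2024:13:39:23 - 13/Sep/2024:13:13:00 = 1583 seconds (26 minutes)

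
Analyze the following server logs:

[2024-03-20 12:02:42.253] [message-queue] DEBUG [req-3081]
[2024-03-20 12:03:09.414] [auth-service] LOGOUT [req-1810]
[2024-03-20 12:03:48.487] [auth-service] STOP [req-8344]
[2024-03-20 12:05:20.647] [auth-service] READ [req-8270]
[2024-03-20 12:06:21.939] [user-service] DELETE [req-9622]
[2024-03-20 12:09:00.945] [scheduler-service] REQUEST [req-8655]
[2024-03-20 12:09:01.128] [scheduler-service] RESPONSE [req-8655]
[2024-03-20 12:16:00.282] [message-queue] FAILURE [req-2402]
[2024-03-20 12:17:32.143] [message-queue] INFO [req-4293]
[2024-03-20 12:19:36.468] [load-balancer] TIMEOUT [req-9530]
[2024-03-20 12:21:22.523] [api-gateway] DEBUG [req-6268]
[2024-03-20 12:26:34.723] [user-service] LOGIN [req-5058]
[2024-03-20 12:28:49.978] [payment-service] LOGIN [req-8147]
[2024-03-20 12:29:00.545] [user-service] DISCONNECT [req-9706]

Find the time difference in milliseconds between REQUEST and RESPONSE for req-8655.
183

To calculate latency:

1. Find REQUEST with id req-8655: 2024-03-20 12:09:00.945
2. Find RESPONSE with id req-8655: 2024-03-20 12:09:01.128
3. Latency: 2024-03-20 12:09:01.128 - 2024-03-20 12:09:00.945 = 183ms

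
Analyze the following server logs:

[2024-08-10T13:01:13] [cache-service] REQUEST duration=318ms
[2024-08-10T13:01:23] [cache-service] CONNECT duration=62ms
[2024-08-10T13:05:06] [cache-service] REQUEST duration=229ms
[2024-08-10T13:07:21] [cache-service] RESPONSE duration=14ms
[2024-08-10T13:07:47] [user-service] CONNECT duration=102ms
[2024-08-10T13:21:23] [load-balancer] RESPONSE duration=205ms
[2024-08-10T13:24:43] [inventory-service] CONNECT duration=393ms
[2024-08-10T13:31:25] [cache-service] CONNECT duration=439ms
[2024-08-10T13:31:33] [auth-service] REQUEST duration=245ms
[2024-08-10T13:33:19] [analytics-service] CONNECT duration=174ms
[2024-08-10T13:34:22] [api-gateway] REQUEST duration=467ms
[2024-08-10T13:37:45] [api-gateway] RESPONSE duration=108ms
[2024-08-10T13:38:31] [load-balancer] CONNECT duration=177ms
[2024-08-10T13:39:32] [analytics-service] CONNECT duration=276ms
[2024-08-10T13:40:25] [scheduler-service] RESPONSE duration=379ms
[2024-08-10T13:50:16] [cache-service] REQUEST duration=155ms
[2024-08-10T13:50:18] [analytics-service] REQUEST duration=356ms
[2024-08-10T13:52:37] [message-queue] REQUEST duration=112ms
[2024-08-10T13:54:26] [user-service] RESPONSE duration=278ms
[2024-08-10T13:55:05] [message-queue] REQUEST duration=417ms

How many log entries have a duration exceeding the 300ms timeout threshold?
7

To count timeouts:

1. Threshold: 300ms
2. Extract duration from each log entry
3. Count entries where duration > 300
4. Timeout count: 7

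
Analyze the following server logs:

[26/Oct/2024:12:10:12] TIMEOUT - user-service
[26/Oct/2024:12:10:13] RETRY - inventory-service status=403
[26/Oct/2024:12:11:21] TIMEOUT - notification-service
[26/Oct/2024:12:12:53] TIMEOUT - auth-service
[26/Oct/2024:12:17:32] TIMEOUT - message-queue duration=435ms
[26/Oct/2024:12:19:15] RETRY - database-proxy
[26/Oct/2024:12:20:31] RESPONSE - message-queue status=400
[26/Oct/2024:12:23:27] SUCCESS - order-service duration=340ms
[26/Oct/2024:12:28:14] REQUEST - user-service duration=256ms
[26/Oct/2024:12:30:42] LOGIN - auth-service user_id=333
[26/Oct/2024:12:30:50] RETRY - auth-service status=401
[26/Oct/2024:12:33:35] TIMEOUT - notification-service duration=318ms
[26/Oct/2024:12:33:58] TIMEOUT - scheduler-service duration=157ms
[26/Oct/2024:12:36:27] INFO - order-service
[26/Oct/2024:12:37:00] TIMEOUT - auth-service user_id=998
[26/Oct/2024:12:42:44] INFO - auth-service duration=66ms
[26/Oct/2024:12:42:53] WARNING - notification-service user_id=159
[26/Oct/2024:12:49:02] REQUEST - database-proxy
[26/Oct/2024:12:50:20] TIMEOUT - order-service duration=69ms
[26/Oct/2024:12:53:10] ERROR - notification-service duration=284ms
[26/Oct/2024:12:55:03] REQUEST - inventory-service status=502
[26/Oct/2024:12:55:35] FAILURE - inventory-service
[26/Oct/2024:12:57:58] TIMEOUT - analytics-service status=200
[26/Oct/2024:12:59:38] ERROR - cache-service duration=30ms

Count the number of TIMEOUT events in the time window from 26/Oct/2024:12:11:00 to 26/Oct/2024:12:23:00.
3

To count events in the time window:

1. Window boundaries: 26/Oct/2024:12:11:00 to 26/Oct/2024:12:23:00
2. Filter for TIMEOUT events within this window
3. Count matching events: 3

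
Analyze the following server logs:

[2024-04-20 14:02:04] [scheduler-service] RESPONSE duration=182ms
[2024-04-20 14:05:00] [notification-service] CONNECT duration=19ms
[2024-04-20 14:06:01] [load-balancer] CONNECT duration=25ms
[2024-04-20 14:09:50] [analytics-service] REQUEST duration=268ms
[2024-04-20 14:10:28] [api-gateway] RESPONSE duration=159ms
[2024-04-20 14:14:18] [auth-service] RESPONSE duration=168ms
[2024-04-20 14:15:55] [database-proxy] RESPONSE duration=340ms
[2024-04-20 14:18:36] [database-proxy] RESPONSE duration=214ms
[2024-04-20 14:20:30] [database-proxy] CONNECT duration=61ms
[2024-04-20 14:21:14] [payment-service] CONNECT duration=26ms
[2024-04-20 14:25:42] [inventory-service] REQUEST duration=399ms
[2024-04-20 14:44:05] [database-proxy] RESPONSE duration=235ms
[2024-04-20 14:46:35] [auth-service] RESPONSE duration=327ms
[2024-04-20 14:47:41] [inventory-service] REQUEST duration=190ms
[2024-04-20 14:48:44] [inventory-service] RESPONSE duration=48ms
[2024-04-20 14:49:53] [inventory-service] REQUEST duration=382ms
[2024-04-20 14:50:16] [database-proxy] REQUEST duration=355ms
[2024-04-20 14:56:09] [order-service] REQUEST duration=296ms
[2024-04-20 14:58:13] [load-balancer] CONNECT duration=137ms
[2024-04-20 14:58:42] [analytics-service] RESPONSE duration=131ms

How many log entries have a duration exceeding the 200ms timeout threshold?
9

To count timeouts:

1. Threshold: 200ms
2. Extract duration from each log entry
3. Count entries where duration > 200
4. Timeout count: 9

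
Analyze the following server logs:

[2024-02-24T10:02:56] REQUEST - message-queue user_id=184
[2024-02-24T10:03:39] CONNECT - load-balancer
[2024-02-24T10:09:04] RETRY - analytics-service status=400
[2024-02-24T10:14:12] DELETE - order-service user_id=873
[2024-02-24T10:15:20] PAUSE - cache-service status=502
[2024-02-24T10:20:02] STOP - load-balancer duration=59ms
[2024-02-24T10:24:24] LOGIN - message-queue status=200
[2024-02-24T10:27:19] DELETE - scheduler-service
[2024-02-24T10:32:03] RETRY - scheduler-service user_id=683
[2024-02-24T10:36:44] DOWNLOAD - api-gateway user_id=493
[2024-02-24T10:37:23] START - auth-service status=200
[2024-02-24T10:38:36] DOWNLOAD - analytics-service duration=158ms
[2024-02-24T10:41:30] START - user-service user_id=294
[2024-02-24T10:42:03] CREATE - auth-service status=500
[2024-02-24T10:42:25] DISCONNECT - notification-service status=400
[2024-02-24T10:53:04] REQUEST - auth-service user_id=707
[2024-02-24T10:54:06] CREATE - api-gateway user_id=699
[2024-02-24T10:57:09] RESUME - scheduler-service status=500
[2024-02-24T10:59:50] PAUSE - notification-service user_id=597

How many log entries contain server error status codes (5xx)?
3

To find matching entries:

1. Pattern to match: server error status codes (5xx)
2. Scan each log entry for the pattern
3. Count matches: 3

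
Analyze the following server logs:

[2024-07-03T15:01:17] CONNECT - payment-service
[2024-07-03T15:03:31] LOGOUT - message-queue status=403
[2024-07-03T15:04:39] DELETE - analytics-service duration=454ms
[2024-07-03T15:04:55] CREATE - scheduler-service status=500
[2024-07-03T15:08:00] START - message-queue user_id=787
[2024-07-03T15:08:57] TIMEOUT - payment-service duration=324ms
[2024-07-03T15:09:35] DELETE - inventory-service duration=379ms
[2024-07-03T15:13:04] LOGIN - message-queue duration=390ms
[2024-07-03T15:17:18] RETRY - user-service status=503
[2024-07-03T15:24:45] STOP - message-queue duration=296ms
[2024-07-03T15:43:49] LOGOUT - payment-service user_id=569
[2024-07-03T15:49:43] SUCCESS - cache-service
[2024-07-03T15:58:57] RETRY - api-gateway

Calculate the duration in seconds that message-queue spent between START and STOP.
1005

To calculate state duration:

1. Find START event for message-queue: 2024-07-03T15:08:00
2. Find STOP event for message-queue: 2024-07-03T15:24:45
3. Calculate duration: 2024-07-03T15:24:45 - 2024-07-03T15:08:00 = 1005 seconds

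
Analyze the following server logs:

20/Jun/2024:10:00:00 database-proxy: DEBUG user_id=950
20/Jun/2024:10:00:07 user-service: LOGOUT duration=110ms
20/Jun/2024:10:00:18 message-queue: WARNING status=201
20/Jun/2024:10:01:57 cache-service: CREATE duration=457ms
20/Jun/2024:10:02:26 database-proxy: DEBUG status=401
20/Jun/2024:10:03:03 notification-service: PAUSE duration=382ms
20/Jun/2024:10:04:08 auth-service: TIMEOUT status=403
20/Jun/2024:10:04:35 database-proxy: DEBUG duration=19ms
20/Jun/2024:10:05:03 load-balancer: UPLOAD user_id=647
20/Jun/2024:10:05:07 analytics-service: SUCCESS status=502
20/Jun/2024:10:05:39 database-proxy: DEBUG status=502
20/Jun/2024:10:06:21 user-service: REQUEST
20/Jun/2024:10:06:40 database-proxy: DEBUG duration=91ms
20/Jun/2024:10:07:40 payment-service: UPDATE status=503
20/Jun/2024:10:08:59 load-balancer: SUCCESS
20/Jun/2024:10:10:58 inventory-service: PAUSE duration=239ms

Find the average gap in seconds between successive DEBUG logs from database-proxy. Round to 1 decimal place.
100.0

To calculate average interval:

1. Find all DEBUG events for database-proxy in order
2. Calculate time gaps between consecutive events
3. Compute mean of gaps: 400 / 4 = 100.0 seconds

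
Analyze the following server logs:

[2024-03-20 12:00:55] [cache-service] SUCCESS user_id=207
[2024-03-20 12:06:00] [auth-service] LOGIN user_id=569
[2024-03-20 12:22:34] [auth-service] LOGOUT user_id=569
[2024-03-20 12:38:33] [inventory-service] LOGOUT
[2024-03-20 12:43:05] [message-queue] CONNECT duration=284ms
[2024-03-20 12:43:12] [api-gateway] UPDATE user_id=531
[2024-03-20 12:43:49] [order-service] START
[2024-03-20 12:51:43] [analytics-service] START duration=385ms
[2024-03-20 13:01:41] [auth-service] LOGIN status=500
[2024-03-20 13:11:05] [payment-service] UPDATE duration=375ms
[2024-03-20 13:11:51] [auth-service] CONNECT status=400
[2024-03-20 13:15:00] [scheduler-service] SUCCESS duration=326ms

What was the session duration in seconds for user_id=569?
994

To calculate session duration:

1. Find LOGIN event for user_id=569: 2024-03-20 12:06:00
2. Find LOGOUT event for user_id=569: 2024-03-20 12:22:34
3. Session duration: 2024-03-20 12:22:34 - 2024-03-20 12:06:00 = 994 seconds (16 minutes)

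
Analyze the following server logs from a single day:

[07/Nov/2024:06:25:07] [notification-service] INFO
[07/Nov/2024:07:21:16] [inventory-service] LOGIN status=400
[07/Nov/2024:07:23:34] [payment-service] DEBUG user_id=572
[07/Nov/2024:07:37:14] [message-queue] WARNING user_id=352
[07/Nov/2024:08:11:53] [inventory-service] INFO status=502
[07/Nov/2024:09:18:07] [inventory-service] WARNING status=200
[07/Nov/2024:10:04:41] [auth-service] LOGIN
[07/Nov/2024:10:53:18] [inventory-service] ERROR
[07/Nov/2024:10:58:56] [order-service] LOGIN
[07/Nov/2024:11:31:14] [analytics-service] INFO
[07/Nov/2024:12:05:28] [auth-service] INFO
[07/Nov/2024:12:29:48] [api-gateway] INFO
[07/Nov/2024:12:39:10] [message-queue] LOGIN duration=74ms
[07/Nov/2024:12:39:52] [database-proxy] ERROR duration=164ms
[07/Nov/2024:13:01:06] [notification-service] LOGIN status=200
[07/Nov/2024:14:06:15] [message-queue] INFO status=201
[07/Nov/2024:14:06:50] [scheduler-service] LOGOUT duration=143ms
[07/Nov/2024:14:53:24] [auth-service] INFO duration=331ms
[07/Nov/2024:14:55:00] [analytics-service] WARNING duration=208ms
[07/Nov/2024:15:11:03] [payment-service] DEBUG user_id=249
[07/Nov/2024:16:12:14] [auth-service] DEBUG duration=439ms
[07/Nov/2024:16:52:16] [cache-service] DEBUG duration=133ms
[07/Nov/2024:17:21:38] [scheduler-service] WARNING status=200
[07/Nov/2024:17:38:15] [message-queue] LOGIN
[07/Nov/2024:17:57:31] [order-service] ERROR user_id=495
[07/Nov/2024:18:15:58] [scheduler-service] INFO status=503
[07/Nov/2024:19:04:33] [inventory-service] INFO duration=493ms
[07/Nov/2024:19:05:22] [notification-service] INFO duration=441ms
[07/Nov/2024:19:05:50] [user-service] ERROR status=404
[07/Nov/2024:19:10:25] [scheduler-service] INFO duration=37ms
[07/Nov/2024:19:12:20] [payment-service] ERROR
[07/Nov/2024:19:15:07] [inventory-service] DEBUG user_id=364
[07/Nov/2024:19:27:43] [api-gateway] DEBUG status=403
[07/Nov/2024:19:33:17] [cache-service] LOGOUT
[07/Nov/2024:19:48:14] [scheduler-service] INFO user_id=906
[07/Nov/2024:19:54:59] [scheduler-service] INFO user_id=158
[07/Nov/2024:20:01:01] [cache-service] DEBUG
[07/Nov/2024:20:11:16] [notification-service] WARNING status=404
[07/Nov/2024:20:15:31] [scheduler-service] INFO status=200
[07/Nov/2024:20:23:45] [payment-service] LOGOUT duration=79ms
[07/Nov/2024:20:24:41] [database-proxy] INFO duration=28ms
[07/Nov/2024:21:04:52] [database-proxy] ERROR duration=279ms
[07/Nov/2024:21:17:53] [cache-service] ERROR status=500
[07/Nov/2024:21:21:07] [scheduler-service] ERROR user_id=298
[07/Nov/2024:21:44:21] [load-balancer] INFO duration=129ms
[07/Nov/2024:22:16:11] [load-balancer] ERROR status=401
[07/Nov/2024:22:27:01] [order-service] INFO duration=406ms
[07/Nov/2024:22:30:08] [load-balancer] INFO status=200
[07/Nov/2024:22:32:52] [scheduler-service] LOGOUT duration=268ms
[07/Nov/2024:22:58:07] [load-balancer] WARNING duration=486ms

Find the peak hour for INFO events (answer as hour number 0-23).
19

To find the peak hour:

1. Group all INFO events by hour
2. Count events in each hour
3. Find hour with maximum count
4. Peak hour: 19 (with 5 events)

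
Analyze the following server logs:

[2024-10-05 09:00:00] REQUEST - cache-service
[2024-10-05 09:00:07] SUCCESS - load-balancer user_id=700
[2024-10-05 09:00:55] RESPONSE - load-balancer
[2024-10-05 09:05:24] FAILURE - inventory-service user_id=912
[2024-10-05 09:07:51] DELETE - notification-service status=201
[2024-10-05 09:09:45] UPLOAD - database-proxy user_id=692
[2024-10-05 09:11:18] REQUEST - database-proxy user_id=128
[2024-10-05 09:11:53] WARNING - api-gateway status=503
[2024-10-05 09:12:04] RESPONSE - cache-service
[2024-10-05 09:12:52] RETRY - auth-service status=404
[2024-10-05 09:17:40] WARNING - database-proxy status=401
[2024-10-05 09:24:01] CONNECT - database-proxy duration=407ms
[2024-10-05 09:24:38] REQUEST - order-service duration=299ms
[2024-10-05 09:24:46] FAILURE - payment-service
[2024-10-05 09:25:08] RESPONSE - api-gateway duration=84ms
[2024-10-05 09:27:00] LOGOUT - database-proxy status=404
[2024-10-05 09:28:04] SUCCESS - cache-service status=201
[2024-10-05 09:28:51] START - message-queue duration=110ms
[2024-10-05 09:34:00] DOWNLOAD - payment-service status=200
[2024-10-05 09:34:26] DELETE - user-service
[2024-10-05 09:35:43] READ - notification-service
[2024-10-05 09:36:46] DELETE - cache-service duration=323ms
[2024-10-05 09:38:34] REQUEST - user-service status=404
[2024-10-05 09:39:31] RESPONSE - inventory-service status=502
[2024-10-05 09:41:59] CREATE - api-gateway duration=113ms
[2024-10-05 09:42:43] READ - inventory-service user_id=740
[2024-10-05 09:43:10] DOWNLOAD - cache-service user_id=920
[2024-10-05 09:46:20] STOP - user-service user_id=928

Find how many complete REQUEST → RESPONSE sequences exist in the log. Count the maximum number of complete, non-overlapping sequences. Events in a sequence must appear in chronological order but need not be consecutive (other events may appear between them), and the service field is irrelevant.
4

To count sequences:

1. Look for pattern: REQUEST → RESPONSE
2. Greedily scan the log in chronological order, matching each sequence element in turn (ignoring service)
3. Each time the full pattern completes, increment the count and restart matching from the next event
4. Complete non-overlapping sequences found: 4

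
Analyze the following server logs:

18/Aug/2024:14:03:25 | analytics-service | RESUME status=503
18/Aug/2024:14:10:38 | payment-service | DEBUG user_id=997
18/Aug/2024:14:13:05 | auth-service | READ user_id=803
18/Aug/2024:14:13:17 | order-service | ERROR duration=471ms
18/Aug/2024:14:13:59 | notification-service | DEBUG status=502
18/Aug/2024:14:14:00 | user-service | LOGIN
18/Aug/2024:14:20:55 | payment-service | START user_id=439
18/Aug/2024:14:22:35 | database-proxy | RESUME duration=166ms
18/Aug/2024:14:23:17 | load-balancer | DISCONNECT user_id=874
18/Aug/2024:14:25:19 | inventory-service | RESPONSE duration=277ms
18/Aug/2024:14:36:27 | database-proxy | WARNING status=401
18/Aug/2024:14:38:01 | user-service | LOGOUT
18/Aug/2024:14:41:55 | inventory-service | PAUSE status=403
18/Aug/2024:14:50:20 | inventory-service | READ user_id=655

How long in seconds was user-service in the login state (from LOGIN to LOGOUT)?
1441

To calculate state duration:

1. Find LOGIN event for user-service: 18/Aug/2024:14:14:00
2. Find LOGOUT event for user-service: 18/Aug/2024:14:38:01
3. Calculate duration: 18/Aug/2024:14:38:01 - 18/Aug/2024:14:14:00 = 1441 seconds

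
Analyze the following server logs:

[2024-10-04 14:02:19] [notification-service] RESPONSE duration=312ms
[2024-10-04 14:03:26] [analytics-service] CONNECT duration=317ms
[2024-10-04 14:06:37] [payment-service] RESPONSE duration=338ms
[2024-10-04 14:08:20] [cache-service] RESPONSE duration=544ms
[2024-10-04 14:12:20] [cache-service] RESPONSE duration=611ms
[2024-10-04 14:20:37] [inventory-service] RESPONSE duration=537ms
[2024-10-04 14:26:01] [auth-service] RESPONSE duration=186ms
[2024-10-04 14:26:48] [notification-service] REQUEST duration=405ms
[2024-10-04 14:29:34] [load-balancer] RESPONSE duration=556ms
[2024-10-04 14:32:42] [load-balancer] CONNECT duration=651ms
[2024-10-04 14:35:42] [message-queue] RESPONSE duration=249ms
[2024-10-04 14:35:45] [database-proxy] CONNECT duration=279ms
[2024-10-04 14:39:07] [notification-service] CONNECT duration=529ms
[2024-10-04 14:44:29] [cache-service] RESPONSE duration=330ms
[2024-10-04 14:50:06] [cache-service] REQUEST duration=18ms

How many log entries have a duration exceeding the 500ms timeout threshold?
6

To count timeouts:

1. Threshold: 500ms
2. Extract duration from each log entry
3. Count entries where duration > 500
4. Timeout count: 6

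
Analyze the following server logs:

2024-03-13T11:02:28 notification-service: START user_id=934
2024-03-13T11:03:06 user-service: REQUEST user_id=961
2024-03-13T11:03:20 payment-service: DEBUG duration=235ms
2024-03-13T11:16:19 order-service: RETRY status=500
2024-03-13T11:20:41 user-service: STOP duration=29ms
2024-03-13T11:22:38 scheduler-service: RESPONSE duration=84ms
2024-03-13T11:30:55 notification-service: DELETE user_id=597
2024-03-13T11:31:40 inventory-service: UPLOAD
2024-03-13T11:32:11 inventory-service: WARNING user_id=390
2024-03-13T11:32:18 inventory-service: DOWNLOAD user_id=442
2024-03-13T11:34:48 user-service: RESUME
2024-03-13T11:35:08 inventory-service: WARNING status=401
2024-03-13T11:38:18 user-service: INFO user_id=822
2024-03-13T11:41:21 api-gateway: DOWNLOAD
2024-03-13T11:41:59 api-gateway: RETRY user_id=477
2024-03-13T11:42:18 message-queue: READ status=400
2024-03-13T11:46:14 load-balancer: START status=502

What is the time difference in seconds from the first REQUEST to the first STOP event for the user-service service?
1055

To find the time between events:

1. Locate the first REQUEST event for user-service: 2024-03-13T11:03:06
2. Locate the first STOP event for user-service: 2024-03-13T11:20:41
3. Calculate the difference: 2024-03-13T11:20:41 - 2024-03-13T11:03:06 = 1055 seconds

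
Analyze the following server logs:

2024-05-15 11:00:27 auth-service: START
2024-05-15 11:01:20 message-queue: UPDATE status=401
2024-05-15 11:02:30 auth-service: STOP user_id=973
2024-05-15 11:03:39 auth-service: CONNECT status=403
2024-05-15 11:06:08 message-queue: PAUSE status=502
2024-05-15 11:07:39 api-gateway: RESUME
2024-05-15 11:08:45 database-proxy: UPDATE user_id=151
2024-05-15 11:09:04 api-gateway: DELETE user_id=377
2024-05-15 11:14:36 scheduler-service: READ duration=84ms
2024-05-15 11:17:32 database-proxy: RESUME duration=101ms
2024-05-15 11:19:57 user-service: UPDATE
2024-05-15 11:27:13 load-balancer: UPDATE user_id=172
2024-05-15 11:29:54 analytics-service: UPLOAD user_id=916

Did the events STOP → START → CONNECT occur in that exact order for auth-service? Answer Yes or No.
No

To verify sequence order:

1. Find all events in sequence STOP → START → CONNECT for auth-service
2. Extract their timestamps
3. Check if timestamps are in ascending order
4. Result: No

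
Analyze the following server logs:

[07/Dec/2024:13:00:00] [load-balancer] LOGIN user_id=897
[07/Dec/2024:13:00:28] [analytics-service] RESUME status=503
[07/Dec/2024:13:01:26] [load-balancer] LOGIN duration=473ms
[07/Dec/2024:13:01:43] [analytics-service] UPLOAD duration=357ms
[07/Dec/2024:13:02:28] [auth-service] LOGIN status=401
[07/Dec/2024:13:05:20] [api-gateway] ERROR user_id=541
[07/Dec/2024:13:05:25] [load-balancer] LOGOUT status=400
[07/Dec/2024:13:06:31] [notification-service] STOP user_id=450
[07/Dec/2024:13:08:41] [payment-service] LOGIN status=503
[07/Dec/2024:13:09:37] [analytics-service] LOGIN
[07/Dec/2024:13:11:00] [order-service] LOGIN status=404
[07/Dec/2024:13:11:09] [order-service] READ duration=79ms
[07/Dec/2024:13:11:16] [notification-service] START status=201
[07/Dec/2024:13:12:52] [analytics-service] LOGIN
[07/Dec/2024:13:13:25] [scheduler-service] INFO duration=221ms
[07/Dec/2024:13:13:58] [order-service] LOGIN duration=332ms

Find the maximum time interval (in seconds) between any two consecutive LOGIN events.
373

To find the longest gap:

1. Extract all LOGIN events in chronological order
2. Calculate time differences between consecutive events
3. Find the maximum difference
4. Longest gap: 373 seconds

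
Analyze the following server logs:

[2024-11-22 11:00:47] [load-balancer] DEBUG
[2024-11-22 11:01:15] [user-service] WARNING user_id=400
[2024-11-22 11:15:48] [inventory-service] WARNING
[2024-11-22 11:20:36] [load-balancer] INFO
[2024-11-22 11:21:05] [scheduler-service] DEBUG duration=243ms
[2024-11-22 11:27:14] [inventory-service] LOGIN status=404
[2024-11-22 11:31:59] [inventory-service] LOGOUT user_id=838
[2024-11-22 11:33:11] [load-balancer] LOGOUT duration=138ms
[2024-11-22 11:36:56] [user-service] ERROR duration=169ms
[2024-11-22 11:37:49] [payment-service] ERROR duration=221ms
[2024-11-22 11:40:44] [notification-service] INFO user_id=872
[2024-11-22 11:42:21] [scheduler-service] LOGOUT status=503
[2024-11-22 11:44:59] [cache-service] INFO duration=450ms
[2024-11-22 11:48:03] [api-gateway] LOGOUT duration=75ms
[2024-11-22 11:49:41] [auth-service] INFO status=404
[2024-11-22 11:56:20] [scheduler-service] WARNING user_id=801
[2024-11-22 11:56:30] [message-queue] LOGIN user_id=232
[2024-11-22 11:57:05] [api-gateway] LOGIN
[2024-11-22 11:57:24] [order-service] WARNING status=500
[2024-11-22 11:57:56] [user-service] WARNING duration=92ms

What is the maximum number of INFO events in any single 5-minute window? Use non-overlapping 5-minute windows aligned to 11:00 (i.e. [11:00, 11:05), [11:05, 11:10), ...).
2

To find the burst window:

1. Divide the log period into non-overlapping 5-minute windows starting at 11:00
2. Count INFO events in each window
3. Find the window with maximum count
4. Maximum events in a window: 2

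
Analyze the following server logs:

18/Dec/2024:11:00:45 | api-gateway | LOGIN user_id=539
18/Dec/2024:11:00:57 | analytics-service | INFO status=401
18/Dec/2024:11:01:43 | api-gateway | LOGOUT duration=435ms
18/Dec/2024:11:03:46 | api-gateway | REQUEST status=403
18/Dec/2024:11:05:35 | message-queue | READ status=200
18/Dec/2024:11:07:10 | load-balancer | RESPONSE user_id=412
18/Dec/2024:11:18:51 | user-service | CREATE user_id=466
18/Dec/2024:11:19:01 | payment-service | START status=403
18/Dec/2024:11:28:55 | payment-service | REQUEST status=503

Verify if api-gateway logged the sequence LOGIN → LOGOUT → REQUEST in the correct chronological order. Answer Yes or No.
Yes

To verify sequence order:

1. Find all events in sequence LOGIN → LOGOUT → REQUEST for api-gateway
2. Extract their timestamps
3. Check if timestamps are in ascending order
4. Result: Yes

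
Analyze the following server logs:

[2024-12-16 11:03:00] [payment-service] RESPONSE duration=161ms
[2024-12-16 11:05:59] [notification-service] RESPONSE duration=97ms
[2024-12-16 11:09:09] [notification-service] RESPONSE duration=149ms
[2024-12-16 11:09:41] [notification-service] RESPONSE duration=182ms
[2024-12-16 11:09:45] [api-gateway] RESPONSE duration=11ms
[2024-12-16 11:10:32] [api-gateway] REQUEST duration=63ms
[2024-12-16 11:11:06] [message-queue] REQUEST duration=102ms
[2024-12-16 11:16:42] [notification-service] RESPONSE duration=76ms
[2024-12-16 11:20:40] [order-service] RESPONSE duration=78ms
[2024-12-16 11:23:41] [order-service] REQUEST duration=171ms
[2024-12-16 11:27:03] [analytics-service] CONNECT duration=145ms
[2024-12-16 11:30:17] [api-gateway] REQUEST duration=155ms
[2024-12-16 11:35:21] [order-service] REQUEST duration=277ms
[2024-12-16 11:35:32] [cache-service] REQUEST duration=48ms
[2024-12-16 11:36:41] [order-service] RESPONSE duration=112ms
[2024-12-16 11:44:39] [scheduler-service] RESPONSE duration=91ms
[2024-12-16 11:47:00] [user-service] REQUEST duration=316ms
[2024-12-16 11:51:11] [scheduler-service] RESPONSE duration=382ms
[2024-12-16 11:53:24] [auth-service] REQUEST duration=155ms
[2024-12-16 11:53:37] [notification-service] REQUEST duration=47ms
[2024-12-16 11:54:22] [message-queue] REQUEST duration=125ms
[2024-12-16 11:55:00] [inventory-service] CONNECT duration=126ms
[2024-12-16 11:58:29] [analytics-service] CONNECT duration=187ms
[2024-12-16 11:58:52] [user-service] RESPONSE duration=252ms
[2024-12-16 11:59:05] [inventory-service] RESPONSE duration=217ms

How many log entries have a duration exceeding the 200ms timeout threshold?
5

To count timeouts:

1. Threshold: 200ms
2. Extract duration from each log entry
3. Count entries where duration > 200
4. Timeout count: 5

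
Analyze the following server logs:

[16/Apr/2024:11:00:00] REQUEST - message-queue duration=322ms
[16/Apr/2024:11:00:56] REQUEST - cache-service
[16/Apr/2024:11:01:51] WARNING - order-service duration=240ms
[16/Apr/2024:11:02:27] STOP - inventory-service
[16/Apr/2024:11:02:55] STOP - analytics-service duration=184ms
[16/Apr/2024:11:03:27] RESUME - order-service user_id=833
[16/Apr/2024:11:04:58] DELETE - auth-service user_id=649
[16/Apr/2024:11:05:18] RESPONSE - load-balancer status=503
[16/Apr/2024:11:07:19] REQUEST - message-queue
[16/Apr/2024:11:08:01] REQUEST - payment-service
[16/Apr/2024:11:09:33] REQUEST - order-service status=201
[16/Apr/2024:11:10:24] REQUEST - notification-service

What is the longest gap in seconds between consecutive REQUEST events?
383

To find the longest gap:

1. Extract all REQUEST events in chronological order
2. Calculate time differences between consecutive events
3. Find the maximum difference
4. Longest gap: 383 seconds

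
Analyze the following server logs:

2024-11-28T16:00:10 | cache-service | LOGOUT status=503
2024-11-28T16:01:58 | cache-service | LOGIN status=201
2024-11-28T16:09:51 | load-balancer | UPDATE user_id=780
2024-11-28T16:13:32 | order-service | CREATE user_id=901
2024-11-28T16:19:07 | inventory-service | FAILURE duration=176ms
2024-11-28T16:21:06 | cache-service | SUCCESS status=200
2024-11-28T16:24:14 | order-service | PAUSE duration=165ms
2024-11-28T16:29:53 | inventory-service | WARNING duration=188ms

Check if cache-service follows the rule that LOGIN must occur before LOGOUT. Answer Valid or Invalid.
Invalid

To validate ordering:

1. Required order: LOGIN → LOGOUT
2. Rule: LOGIN must occur before LOGOUT
3. Check actual order of events for cache-service
4. Result: Invalid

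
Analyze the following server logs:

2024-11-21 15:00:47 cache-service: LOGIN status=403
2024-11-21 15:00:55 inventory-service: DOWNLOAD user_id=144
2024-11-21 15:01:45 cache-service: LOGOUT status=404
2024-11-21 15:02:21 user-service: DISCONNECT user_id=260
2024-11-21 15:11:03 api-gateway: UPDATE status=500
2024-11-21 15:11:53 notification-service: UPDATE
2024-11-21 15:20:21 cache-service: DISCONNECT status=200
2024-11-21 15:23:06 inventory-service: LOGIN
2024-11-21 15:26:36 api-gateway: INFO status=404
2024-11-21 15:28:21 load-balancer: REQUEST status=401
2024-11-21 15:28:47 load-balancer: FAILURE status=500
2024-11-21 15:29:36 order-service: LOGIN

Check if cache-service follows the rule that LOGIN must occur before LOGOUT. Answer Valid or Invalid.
Valid

To validate ordering:

1. Required order: LOGIN → LOGOUT
2. Rule: LOGIN must occur before LOGOUT
3. Check actual order of events for cache-service
4. Result: Valid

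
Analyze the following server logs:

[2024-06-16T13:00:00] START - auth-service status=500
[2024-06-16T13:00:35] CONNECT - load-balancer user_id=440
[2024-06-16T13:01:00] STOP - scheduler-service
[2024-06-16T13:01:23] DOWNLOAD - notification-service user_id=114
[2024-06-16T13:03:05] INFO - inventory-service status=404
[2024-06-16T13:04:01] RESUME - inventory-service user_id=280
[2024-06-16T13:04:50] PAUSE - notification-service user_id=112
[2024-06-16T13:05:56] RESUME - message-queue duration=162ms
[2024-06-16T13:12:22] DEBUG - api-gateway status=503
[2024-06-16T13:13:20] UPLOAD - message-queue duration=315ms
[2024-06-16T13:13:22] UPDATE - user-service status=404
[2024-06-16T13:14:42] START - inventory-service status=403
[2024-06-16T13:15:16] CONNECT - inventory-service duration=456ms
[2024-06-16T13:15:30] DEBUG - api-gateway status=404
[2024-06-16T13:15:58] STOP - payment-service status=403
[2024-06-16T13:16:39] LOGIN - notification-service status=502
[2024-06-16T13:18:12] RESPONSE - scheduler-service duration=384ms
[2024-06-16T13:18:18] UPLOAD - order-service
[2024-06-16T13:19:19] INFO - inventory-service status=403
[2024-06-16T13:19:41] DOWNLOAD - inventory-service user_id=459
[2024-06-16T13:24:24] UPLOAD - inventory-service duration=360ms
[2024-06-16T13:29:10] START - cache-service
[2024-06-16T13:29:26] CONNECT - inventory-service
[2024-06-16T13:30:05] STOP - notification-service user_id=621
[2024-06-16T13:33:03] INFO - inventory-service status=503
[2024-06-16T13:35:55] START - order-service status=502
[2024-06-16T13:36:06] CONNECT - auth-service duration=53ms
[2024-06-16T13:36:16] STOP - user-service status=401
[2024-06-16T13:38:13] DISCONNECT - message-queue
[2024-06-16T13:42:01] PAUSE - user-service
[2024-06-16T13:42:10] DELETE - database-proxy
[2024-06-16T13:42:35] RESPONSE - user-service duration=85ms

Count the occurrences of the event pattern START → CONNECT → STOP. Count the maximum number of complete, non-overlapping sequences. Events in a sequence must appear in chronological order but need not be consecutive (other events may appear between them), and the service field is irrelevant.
4

To count sequences:

1. Look for pattern: START → CONNECT → STOP
2. Greedily scan the log in chronological order, matching each sequence element in turn (ignoring service)
3. Each time the full pattern completes, increment the count and restart matching from the next event
4. Complete non-overlapping sequences found: 4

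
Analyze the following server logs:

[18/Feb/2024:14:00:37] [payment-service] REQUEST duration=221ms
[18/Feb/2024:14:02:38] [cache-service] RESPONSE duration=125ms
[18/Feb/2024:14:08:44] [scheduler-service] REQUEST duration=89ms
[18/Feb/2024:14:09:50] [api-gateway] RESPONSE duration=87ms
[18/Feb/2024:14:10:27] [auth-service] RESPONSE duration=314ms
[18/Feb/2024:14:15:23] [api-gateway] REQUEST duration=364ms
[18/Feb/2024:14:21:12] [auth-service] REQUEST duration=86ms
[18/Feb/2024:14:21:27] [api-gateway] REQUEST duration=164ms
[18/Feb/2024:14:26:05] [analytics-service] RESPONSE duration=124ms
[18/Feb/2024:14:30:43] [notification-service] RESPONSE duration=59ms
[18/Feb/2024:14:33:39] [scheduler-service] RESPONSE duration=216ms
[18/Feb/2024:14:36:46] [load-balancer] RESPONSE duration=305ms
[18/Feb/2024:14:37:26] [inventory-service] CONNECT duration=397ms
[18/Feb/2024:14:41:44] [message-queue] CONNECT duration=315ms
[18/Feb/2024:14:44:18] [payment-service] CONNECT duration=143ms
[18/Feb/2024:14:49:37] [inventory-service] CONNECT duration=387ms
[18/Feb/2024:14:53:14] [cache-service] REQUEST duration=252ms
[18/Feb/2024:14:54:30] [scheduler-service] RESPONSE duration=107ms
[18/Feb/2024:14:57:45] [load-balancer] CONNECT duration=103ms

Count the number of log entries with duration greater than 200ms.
9

To count timeouts:

1. Threshold: 200ms
2. Extract duration from each log entry
3. Count entries where duration > 200
4. Timeout count: 9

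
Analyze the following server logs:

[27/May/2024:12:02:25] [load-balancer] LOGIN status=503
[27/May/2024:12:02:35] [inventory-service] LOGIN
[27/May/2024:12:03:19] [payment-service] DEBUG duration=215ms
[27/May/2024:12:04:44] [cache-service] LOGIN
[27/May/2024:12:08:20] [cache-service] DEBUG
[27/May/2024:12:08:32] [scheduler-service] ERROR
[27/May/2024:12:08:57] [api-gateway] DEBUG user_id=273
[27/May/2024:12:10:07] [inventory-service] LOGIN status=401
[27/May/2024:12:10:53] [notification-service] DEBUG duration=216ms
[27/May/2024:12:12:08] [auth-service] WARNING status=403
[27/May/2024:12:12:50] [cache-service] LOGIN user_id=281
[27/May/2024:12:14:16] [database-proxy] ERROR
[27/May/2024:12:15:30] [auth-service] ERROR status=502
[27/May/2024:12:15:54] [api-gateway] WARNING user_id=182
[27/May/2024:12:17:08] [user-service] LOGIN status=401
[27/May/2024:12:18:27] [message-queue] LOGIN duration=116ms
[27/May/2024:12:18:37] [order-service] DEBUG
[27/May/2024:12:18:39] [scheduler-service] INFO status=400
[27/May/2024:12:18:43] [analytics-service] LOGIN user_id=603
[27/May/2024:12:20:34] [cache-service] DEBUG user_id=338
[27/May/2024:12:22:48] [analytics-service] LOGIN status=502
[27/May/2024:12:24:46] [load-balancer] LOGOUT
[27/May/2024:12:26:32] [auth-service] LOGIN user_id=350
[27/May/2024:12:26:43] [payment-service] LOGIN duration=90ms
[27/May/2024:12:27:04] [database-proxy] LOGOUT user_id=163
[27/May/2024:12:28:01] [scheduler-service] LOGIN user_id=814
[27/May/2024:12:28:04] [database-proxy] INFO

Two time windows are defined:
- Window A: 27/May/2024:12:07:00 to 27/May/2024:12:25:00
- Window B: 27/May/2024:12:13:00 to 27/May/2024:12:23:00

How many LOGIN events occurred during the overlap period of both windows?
4

To find overlap events:

1. Window A: 27/May/2024:12:07:00 to 27/May/2024:12:25:00
2. Window B: 27/May/2024:12:13:00 to 27/May/2024:12:23:00
3. Overlap period: 27/May/2024:12:13:00 to 27/May/2024:12:23:00
4. Count LOGIN events in overlap: 4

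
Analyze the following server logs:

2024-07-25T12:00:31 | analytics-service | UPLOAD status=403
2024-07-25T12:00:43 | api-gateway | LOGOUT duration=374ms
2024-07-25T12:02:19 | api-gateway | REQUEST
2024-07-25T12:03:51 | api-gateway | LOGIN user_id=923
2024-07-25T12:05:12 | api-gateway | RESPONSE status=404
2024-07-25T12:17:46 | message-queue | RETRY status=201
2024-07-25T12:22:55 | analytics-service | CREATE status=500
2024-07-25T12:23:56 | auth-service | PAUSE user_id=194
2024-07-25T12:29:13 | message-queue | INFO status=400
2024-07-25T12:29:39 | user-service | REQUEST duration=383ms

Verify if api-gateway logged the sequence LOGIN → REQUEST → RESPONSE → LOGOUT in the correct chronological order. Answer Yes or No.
No

To verify sequence order:

1. Find all events in sequence LOGIN → REQUEST → RESPONSE → LOGOUT for api-gateway
2. Extract their timestamps
3. Check if timestamps are in ascending order
4. Result: No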